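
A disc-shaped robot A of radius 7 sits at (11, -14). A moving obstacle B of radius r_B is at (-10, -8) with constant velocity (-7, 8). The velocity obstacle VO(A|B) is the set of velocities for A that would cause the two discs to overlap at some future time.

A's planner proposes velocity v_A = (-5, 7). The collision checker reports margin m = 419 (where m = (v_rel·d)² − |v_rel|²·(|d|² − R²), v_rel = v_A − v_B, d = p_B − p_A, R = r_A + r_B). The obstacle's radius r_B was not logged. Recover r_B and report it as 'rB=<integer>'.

m = 419
d = (-21, 6);  v_rel = (2, -1),  |v_rel|² = 5
v_rel×d = (2)·(6) − (-1)·(-21) = -9
since m = R²·5 − (-9)²:  R² = (81 + 419) / 5 = 100
R = √100 = 10  ⇒  r_B = 10 − 7 = 3

rB=3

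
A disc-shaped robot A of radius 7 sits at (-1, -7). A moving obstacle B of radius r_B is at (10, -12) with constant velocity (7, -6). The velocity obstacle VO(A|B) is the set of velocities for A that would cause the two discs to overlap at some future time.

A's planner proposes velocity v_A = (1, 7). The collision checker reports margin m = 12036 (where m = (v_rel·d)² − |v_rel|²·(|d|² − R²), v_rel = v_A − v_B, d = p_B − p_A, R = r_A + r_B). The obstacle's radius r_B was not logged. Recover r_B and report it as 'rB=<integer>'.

m = 12036
d = (11, -5);  v_rel = (-6, 13),  |v_rel|² = 205
v_rel×d = (-6)·(-5) − (13)·(11) = -113
since m = R²·205 − (-113)²:  R² = (12769 + 12036) / 205 = 121
R = √121 = 11  ⇒  r_B = 11 − 7 = 4

rB=4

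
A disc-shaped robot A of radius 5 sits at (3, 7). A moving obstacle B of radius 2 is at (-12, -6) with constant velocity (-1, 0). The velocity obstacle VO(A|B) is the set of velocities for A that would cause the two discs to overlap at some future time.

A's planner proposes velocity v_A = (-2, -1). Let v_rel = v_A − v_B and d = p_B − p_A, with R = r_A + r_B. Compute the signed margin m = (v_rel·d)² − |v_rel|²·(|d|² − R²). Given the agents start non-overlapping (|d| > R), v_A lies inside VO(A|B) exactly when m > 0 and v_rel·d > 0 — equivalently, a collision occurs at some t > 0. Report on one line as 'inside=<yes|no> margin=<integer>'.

d = (-15, -13),  |d|² = 394;  R = 5+2 = 7,  c = 394−7² = 345
v_rel = (-1, -1),  |v_rel|² = 2;  v_rel·d = (-1)·(-15) + (-1)·(-13) = 28
2·t² − 56·t + 345 = 0  ⇒  m = 28² − 2·345 = 94
m = 94 > 0,  v_rel·d = 28 > 0  ⇒  inside

inside=yes margin=94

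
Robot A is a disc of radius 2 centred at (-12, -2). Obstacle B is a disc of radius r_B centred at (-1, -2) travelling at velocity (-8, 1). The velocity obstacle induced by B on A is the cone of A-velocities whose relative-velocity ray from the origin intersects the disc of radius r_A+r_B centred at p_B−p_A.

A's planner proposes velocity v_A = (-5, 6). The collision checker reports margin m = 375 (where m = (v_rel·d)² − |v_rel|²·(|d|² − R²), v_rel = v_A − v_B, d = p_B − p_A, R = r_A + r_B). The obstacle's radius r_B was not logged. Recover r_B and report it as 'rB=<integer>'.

m = 375
d = (11, 0);  v_rel = (3, 5),  |v_rel|² = 34
v_rel×d = (3)·(0) − (5)·(11) = -55
since m = R²·34 − (-55)²:  R² = (3025 + 375) / 34 = 100
R = √100 = 10  ⇒  r_B = 10 − 2 = 8

rB=8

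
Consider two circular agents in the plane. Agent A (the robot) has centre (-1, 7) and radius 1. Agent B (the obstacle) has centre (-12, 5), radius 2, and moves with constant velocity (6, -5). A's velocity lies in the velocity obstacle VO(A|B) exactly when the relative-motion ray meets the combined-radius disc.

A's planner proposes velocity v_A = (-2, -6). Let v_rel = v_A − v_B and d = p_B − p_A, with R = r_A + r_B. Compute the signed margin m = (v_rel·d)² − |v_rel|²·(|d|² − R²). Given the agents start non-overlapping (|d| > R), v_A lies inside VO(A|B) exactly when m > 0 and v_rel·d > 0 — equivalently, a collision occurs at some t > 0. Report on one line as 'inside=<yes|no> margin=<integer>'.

d = (-11, -2),  |d|² = 125;  R = 1+2 = 3,  c = 125−3² = 116
v_rel = (-8, -1),  |v_rel|² = 65;  v_rel·d = (-8)·(-11) + (-1)·(-2) = 90
65·t² − 180·t + 116 = 0  ⇒  m = 90² − 65·116 = 560
m = 560 > 0,  v_rel·d = 90 > 0  ⇒  inside

inside=yes margin=560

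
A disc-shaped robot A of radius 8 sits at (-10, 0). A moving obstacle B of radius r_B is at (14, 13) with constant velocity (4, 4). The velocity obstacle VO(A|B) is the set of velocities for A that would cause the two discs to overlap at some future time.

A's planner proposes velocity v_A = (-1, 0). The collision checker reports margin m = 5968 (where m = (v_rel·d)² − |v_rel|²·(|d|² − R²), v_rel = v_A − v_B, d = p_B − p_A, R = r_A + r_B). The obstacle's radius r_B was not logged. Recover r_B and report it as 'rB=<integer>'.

m = 5968
d = (24, 13);  v_rel = (-5, -4),  |v_rel|² = 41
v_rel×d = (-5)·(13) − (-4)·(24) = 31
since m = R²·41 − 31²:  R² = (961 + 5968) / 41 = 169
R = √169 = 13  ⇒  r_B = 13 − 8 = 5

rB=5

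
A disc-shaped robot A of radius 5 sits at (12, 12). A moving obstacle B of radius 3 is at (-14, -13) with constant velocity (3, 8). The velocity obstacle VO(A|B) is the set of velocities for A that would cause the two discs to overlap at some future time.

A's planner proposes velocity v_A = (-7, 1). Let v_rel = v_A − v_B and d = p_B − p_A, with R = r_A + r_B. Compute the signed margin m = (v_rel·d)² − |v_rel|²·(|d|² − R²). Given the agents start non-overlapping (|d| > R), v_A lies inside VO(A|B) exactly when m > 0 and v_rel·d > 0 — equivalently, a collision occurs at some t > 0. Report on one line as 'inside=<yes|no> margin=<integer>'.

d = (-26, -25),  |d|² = 1301;  R = 5+3 = 8,  c = 1301−8² = 1237
v_rel = (-10, -7),  |v_rel|² = 149;  v_rel·d = (-10)·(-26) + (-7)·(-25) = 435
149·t² − 870·t + 1237 = 0  ⇒  m = 435² − 149·1237 = 4912
m = 4912 > 0,  v_rel·d = 435 > 0  ⇒  inside

inside=yes margin=4912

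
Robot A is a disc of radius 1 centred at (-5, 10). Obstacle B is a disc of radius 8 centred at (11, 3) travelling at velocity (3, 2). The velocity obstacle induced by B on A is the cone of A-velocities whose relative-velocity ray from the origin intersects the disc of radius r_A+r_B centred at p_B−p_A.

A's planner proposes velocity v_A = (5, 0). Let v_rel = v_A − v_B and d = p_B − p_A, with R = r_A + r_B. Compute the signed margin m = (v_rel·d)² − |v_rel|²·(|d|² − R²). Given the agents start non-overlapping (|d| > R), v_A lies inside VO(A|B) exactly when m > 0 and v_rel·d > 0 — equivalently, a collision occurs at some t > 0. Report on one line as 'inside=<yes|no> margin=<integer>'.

d = (16, -7),  |d|² = 305;  R = 1+8 = 9,  c = 305−9² = 224
v_rel = (2, -2),  |v_rel|² = 8;  v_rel·d = (2)·(16) + (-2)·(-7) = 46
8·t² − 92·t + 224 = 0  ⇒  m = 46² − 8·224 = 324
m = 324 > 0,  v_rel·d = 46 > 0  ⇒  inside

inside=yes margin=324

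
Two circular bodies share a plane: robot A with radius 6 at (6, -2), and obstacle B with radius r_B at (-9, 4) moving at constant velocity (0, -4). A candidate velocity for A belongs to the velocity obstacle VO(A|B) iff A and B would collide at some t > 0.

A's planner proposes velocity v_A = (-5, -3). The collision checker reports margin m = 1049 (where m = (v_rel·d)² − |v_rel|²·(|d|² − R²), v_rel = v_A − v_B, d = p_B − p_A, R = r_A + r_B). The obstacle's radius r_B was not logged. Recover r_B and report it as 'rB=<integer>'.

m = 1049
d = (-15, 6);  v_rel = (-5, 1),  |v_rel|² = 26
v_rel×d = (-5)·(6) − (1)·(-15) = -15
since m = R²·26 − (-15)²:  R² = (225 + 1049) / 26 = 49
R = √49 = 7  ⇒  r_B = 7 − 6 = 1

rB=1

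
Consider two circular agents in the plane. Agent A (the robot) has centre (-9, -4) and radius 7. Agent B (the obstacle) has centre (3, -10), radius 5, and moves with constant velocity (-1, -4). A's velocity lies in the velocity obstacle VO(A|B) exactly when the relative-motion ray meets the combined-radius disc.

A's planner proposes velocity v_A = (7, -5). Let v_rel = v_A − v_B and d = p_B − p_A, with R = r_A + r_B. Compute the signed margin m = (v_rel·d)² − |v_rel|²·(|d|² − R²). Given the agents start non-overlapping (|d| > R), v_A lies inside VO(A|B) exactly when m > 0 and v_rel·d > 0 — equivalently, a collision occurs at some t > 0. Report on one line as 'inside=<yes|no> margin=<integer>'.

d = (12, -6),  |d|² = 180;  R = 7+5 = 12,  c = 180−12² = 36
v_rel = (8, -1),  |v_rel|² = 65;  v_rel·d = (8)·(12) + (-1)·(-6) = 102
65·t² − 204·t + 36 = 0  ⇒  m = 102² − 65·36 = 8064
m = 8064 > 0,  v_rel·d = 102 > 0  ⇒  inside

inside=yes margin=8064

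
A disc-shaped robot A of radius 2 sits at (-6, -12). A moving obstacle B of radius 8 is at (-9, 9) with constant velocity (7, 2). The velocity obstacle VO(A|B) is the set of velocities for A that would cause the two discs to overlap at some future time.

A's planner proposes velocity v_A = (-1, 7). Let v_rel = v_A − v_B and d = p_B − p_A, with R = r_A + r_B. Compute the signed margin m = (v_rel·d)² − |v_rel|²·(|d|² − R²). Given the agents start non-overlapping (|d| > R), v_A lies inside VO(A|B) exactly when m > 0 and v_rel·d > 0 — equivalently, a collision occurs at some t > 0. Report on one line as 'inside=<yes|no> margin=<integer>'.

d = (-3, 21),  |d|² = 450;  R = 2+8 = 10,  c = 450−10² = 350
v_rel = (-8, 5),  |v_rel|² = 89;  v_rel·d = (-8)·(-3) + (5)·(21) = 129
89·t² − 258·t + 350 = 0  ⇒  m = 129² − 89·350 = -14509
m = -14509 < 0,  v_rel·d = 129 > 0  ⇒  outside

inside=no margin=-14509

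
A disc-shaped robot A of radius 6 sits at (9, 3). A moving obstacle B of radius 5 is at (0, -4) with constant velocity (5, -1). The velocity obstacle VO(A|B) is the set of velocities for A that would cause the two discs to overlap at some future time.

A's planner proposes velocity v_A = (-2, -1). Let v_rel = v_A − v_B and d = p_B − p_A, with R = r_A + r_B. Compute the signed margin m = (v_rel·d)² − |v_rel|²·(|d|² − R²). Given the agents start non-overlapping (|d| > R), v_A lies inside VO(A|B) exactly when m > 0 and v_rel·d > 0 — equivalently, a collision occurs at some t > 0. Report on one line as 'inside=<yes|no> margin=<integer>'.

d = (-9, -7),  |d|² = 130;  R = 6+5 = 11,  c = 130−11² = 9
v_rel = (-7, 0),  |v_rel|² = 49;  v_rel·d = (-7)·(-9) + (0)·(-7) = 63
49·t² − 126·t + 9 = 0  ⇒  m = 63² − 49·9 = 3528
m = 3528 > 0,  v_rel·d = 63 > 0  ⇒  inside

inside=yes margin=3528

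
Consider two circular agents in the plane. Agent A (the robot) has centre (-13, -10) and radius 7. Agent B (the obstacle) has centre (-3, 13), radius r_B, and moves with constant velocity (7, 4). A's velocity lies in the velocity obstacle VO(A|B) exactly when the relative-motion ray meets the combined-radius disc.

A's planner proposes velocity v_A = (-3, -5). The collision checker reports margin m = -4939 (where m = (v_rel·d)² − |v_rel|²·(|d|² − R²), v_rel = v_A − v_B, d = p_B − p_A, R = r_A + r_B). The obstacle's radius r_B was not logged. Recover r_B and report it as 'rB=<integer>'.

m = -4939
d = (10, 23);  v_rel = (-10, -9),  |v_rel|² = 181
v_rel×d = (-10)·(23) − (-9)·(10) = -140
since m = R²·181 − (-140)²:  R² = (19600 + -4939) / 181 = 81
R = √81 = 9  ⇒  r_B = 9 − 7 = 2

rB=2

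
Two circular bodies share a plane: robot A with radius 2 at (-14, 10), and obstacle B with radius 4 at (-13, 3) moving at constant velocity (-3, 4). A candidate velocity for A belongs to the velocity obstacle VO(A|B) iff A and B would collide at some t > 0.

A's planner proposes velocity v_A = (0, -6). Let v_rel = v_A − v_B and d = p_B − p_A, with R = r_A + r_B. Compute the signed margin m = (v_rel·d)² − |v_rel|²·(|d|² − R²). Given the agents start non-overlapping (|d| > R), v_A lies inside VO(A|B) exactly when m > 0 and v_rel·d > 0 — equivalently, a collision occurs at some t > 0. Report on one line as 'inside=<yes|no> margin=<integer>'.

d = (1, -7),  |d|² = 50;  R = 2+4 = 6,  c = 50−6² = 14
v_rel = (3, -10),  |v_rel|² = 109;  v_rel·d = (3)·(1) + (-10)·(-7) = 73
109·t² − 146·t + 14 = 0  ⇒  m = 73² − 109·14 = 3803
m = 3803 > 0,  v_rel·d = 73 > 0  ⇒  inside

inside=yes margin=3803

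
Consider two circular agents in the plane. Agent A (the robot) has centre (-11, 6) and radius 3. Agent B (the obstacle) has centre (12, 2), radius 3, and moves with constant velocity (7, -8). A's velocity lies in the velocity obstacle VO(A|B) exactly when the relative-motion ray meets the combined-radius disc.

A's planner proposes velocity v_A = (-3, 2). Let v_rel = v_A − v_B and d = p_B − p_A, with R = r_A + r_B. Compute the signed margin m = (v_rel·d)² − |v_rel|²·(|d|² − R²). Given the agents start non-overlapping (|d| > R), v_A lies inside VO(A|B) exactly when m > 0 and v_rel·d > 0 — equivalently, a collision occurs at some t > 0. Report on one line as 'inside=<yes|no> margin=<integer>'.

d = (23, -4),  |d|² = 545;  R = 3+3 = 6,  c = 545−6² = 509
v_rel = (-10, 10),  |v_rel|² = 200;  v_rel·d = (-10)·(23) + (10)·(-4) = -270
200·t² + 540·t + 509 = 0  ⇒  m = (-270)² − 200·509 = -28900
m = -28900 < 0,  v_rel·d = -270 < 0  ⇒  outside

inside=no margin=-28900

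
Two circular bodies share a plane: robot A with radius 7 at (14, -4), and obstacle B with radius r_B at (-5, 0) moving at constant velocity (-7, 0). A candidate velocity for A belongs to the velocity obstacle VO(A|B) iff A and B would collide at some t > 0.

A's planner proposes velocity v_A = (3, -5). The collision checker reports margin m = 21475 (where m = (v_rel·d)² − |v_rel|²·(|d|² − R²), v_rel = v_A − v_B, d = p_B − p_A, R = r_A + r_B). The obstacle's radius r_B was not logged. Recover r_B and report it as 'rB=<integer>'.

m = 21475
d = (-19, 4);  v_rel = (10, -5),  |v_rel|² = 125
v_rel×d = (10)·(4) − (-5)·(-19) = -55
since m = R²·125 − (-55)²:  R² = (3025 + 21475) / 125 = 196
R = √196 = 14  ⇒  r_B = 14 − 7 = 7

rB=7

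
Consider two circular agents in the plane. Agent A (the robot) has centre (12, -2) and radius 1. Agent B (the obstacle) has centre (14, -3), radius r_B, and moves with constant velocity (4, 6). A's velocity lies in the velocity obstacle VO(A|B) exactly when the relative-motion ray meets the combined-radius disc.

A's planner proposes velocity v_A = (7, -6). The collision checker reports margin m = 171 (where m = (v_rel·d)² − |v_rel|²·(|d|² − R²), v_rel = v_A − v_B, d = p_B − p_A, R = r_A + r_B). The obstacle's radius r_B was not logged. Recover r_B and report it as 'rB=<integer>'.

m = 171
d = (2, -1);  v_rel = (3, -12),  |v_rel|² = 153
v_rel×d = (3)·(-1) − (-12)·(2) = 21
since m = R²·153 − 21²:  R² = (441 + 171) / 153 = 4
R = √4 = 2  ⇒  r_B = 2 − 1 = 1

rB=1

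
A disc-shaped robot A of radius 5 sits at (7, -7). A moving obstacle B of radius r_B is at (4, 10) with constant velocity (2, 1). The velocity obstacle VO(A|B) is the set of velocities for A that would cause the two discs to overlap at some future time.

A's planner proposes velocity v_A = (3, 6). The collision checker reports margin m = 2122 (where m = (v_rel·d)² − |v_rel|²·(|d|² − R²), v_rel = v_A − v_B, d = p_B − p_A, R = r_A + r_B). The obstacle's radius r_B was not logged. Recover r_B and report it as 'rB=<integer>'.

m = 2122
d = (-3, 17);  v_rel = (1, 5),  |v_rel|² = 26
v_rel×d = (1)·(17) − (5)·(-3) = 32
since m = R²·26 − 32²:  R² = (1024 + 2122) / 26 = 121
R = √121 = 11  ⇒  r_B = 11 − 5 = 6

rB=6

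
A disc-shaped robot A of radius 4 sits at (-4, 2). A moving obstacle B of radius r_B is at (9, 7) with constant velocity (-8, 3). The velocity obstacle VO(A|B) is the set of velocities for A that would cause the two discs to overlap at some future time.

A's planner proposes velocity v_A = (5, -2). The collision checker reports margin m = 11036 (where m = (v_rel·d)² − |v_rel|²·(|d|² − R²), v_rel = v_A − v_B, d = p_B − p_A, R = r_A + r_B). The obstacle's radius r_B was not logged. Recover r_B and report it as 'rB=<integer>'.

m = 11036
d = (13, 5);  v_rel = (13, -5),  |v_rel|² = 194
v_rel×d = (13)·(5) − (-5)·(13) = 130
since m = R²·194 − 130²:  R² = (16900 + 11036) / 194 = 144
R = √144 = 12  ⇒  r_B = 12 − 4 = 8

rB=8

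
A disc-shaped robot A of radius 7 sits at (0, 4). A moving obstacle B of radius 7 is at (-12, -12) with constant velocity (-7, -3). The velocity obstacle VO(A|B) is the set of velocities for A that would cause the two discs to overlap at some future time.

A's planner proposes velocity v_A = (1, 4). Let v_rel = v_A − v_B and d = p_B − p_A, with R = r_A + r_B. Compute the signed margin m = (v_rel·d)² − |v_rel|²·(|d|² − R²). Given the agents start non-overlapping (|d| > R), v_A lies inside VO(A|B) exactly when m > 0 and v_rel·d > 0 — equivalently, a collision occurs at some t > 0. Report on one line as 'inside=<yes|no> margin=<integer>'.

d = (-12, -16),  |d|² = 400;  R = 7+7 = 14,  c = 400−14² = 204
v_rel = (8, 7),  |v_rel|² = 113;  v_rel·d = (8)·(-12) + (7)·(-16) = -208
113·t² + 416·t + 204 = 0  ⇒  m = (-208)² − 113·204 = 20212
m = 20212 > 0,  v_rel·d = -208 < 0  ⇒  outside

inside=no margin=20212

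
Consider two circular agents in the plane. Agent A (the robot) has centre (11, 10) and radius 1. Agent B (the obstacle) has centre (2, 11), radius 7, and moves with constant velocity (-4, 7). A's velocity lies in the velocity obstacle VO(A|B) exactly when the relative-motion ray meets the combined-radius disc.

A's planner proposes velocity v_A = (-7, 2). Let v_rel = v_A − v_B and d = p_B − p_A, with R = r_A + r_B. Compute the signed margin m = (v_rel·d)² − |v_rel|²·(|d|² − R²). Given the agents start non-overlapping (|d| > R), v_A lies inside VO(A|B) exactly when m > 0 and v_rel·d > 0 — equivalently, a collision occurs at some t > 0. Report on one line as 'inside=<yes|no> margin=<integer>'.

d = (-9, 1),  |d|² = 82;  R = 1+7 = 8,  c = 82−8² = 18
v_rel = (-3, -5),  |v_rel|² = 34;  v_rel·d = (-3)·(-9) + (-5)·(1) = 22
34·t² − 44·t + 18 = 0  ⇒  m = 22² − 34·18 = -128
m = -128 < 0,  v_rel·d = 22 > 0  ⇒  outside

inside=no margin=-128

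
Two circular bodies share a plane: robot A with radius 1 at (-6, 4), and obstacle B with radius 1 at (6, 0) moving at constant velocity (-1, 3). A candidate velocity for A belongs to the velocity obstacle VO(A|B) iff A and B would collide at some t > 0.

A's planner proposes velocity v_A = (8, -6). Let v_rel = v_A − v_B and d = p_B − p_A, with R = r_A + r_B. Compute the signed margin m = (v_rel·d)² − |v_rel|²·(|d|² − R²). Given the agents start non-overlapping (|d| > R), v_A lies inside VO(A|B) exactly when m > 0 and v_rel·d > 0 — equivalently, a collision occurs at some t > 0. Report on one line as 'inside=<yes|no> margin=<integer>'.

d = (12, -4),  |d|² = 160;  R = 1+1 = 2,  c = 160−2² = 156
v_rel = (9, -9),  |v_rel|² = 162;  v_rel·d = (9)·(12) + (-9)·(-4) = 144
162·t² − 288·t + 156 = 0  ⇒  m = 144² − 162·156 = -4536
m = -4536 < 0,  v_rel·d = 144 > 0  ⇒  outside

inside=no margin=-4536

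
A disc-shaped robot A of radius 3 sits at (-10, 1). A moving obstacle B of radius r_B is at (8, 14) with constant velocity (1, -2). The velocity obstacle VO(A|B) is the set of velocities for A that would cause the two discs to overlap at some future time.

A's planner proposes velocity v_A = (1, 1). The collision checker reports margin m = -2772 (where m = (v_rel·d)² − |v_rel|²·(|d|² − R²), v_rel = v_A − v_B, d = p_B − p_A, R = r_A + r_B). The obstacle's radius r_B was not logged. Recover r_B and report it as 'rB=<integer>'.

m = -2772
d = (18, 13);  v_rel = (0, 3),  |v_rel|² = 9
v_rel×d = (0)·(13) − (3)·(18) = -54
since m = R²·9 − (-54)²:  R² = (2916 + -2772) / 9 = 16
R = √16 = 4  ⇒  r_B = 4 − 3 = 1

rB=1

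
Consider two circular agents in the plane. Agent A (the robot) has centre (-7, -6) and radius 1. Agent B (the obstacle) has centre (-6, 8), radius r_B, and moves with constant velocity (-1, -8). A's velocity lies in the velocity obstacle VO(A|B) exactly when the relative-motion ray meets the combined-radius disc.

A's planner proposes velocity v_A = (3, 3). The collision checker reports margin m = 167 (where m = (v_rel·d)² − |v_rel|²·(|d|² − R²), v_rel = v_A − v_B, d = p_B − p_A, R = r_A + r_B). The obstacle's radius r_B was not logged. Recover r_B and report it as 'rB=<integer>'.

m = 167
d = (1, 14);  v_rel = (4, 11),  |v_rel|² = 137
v_rel×d = (4)·(14) − (11)·(1) = 45
since m = R²·137 − 45²:  R² = (2025 + 167) / 137 = 16
R = √16 = 4  ⇒  r_B = 4 − 1 = 3

rB=3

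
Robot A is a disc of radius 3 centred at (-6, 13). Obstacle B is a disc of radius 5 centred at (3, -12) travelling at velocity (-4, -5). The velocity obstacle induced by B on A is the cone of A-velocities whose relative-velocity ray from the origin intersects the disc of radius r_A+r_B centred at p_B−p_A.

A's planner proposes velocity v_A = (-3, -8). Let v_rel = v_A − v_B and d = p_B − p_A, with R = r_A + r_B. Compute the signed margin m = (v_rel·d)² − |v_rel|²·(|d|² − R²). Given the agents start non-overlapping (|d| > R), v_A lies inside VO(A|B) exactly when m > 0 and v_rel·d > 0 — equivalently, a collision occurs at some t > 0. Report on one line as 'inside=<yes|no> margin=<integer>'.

d = (9, -25),  |d|² = 706;  R = 3+5 = 8,  c = 706−8² = 642
v_rel = (1, -3),  |v_rel|² = 10;  v_rel·d = (1)·(9) + (-3)·(-25) = 84
10·t² − 168·t + 642 = 0  ⇒  m = 84² − 10·642 = 636
m = 636 > 0,  v_rel·d = 84 > 0  ⇒  inside

inside=yes margin=636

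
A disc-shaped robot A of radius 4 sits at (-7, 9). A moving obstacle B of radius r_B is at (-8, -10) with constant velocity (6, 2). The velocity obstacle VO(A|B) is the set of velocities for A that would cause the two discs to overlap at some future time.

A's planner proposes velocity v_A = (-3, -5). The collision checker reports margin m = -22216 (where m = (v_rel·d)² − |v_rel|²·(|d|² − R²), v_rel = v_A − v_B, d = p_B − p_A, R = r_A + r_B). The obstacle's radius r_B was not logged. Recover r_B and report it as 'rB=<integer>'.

m = -22216
d = (-1, -19);  v_rel = (-9, -7),  |v_rel|² = 130
v_rel×d = (-9)·(-19) − (-7)·(-1) = 164
since m = R²·130 − 164²:  R² = (26896 + -22216) / 130 = 36
R = √36 = 6  ⇒  r_B = 6 − 4 = 2

rB=2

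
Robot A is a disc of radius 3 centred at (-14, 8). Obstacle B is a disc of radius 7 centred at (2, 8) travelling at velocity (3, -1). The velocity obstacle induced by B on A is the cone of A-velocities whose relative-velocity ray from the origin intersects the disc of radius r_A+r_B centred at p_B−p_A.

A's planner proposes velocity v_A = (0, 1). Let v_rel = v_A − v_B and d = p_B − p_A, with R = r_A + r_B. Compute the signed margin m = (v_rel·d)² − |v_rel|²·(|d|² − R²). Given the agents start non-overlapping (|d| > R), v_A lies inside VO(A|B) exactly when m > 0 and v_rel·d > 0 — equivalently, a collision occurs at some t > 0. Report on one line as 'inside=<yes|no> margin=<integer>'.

d = (16, 0),  |d|² = 256;  R = 3+7 = 10,  c = 256−10² = 156
v_rel = (-3, 2),  |v_rel|² = 13;  v_rel·d = (-3)·(16) + (2)·(0) = -48
13·t² + 96·t + 156 = 0  ⇒  m = (-48)² − 13·156 = 276
m = 276 > 0,  v_rel·d = -48 < 0  ⇒  outside

inside=no margin=276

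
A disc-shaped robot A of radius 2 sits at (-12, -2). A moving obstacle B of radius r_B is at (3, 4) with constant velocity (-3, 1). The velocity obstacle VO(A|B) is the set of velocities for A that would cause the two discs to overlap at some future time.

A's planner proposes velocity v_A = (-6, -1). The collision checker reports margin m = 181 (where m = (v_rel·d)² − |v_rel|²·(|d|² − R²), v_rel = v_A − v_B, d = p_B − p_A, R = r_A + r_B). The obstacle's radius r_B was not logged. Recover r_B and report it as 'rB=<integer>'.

m = 181
d = (15, 6);  v_rel = (-3, -2),  |v_rel|² = 13
v_rel×d = (-3)·(6) − (-2)·(15) = 12
since m = R²·13 − 12²:  R² = (144 + 181) / 13 = 25
R = √25 = 5  ⇒  r_B = 5 − 2 = 3

rB=3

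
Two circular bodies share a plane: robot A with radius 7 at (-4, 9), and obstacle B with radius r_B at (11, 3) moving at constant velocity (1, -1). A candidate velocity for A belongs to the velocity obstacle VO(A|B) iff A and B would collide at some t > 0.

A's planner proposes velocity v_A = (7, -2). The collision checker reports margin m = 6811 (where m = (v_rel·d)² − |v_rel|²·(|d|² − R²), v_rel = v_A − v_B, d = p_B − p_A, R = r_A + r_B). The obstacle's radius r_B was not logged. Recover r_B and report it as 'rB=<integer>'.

m = 6811
d = (15, -6);  v_rel = (6, -1),  |v_rel|² = 37
v_rel×d = (6)·(-6) − (-1)·(15) = -21
since m = R²·37 − (-21)²:  R² = (441 + 6811) / 37 = 196
R = √196 = 14  ⇒  r_B = 14 − 7 = 7

rB=7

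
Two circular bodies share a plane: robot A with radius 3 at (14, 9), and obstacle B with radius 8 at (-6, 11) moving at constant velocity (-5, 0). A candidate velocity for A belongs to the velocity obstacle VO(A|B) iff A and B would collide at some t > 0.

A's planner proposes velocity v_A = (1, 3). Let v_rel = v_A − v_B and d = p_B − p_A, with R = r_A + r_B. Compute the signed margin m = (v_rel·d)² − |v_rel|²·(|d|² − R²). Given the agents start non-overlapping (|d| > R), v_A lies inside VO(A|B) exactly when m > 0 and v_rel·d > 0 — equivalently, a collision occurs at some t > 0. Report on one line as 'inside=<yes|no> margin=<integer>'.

d = (-20, 2),  |d|² = 404;  R = 3+8 = 11,  c = 404−11² = 283
v_rel = (6, 3),  |v_rel|² = 45;  v_rel·d = (6)·(-20) + (3)·(2) = -114
45·t² + 228·t + 283 = 0  ⇒  m = (-114)² − 45·283 = 261
m = 261 > 0,  v_rel·d = -114 < 0  ⇒  outside

inside=no margin=261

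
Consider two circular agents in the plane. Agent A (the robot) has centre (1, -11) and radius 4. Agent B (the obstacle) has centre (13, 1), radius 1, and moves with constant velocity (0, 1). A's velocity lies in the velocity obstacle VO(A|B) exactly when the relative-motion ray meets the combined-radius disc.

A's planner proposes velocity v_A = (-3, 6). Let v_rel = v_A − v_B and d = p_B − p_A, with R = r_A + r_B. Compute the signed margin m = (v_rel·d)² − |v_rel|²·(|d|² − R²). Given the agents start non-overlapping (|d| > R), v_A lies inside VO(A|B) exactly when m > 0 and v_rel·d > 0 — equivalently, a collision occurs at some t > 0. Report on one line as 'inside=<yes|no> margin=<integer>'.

d = (12, 12),  |d|² = 288;  R = 4+1 = 5,  c = 288−5² = 263
v_rel = (-3, 5),  |v_rel|² = 34;  v_rel·d = (-3)·(12) + (5)·(12) = 24
34·t² − 48·t + 263 = 0  ⇒  m = 24² − 34·263 = -8366
m = -8366 < 0,  v_rel·d = 24 > 0  ⇒  outside

inside=no margin=-8366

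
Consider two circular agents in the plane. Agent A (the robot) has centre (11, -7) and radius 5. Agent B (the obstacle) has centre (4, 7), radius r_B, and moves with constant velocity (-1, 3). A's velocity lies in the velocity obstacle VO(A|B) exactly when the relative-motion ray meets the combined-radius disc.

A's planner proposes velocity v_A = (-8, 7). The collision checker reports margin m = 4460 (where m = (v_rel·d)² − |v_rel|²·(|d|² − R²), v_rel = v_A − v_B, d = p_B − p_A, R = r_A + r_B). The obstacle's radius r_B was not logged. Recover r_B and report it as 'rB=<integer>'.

m = 4460
d = (-7, 14);  v_rel = (-7, 4),  |v_rel|² = 65
v_rel×d = (-7)·(14) − (4)·(-7) = -70
since m = R²·65 − (-70)²:  R² = (4900 + 4460) / 65 = 144
R = √144 = 12  ⇒  r_B = 12 − 5 = 7

rB=7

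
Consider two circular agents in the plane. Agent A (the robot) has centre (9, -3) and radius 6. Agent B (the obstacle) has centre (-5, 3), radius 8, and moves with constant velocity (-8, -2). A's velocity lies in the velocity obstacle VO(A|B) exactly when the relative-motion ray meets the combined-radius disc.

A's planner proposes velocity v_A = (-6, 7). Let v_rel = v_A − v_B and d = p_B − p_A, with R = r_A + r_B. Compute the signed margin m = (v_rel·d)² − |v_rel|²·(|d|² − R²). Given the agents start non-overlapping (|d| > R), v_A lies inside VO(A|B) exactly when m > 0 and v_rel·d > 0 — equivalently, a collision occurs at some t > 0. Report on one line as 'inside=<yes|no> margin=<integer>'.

d = (-14, 6),  |d|² = 232;  R = 6+8 = 14,  c = 232−14² = 36
v_rel = (2, 9),  |v_rel|² = 85;  v_rel·d = (2)·(-14) + (9)·(6) = 26
85·t² − 52·t + 36 = 0  ⇒  m = 26² − 85·36 = -2384
m = -2384 < 0,  v_rel·d = 26 > 0  ⇒  outside

inside=no margin=-2384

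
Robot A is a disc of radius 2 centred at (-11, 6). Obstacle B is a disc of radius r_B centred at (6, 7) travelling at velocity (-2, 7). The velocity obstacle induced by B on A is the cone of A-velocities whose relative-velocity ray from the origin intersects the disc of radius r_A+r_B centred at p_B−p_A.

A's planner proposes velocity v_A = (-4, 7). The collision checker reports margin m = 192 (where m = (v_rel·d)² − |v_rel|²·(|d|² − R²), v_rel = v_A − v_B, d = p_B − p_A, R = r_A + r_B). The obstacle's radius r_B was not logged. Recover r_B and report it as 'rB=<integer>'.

m = 192
d = (17, 1);  v_rel = (-2, 0),  |v_rel|² = 4
v_rel×d = (-2)·(1) − (0)·(17) = -2
since m = R²·4 − (-2)²:  R² = (4 + 192) / 4 = 49
R = √49 = 7  ⇒  r_B = 7 − 2 = 5

rB=5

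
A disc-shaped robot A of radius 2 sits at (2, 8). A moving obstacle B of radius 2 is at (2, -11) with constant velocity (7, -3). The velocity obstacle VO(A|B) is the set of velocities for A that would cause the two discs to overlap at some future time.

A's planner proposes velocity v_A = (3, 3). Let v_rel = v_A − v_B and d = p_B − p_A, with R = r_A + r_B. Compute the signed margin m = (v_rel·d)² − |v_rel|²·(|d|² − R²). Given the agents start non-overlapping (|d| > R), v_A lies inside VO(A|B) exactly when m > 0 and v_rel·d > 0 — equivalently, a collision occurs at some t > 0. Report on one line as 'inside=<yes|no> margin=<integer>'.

d = (0, -19),  |d|² = 361;  R = 2+2 = 4,  c = 361−4² = 345
v_rel = (-4, 6),  |v_rel|² = 52;  v_rel·d = (-4)·(0) + (6)·(-19) = -114
52·t² + 228·t + 345 = 0  ⇒  m = (-114)² − 52·345 = -4944
m = -4944 < 0,  v_rel·d = -114 < 0  ⇒  outside

inside=no margin=-4944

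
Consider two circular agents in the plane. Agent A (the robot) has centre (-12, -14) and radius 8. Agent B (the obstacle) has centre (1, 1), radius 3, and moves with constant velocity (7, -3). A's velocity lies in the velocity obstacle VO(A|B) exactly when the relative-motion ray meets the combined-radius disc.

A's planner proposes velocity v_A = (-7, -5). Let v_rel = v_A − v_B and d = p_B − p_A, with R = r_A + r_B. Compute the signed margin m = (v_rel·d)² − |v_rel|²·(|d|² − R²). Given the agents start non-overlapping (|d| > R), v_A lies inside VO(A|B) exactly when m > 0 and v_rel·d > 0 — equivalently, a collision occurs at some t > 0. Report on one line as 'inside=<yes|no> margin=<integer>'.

d = (13, 15),  |d|² = 394;  R = 8+3 = 11,  c = 394−11² = 273
v_rel = (-14, -2),  |v_rel|² = 200;  v_rel·d = (-14)·(13) + (-2)·(15) = -212
200·t² + 424·t + 273 = 0  ⇒  m = (-212)² − 200·273 = -9656
m = -9656 < 0,  v_rel·d = -212 < 0  ⇒  outside

inside=no margin=-9656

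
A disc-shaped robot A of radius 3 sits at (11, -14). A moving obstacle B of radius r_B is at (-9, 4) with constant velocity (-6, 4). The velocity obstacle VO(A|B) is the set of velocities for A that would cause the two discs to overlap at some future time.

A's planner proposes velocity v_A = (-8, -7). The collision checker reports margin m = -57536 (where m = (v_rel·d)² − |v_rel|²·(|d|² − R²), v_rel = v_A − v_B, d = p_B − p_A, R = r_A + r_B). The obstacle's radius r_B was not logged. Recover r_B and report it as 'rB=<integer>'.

m = -57536
d = (-20, 18);  v_rel = (-2, -11),  |v_rel|² = 125
v_rel×d = (-2)·(18) − (-11)·(-20) = -256
since m = R²·125 − (-256)²:  R² = (65536 + -57536) / 125 = 64
R = √64 = 8  ⇒  r_B = 8 − 3 = 5

rB=5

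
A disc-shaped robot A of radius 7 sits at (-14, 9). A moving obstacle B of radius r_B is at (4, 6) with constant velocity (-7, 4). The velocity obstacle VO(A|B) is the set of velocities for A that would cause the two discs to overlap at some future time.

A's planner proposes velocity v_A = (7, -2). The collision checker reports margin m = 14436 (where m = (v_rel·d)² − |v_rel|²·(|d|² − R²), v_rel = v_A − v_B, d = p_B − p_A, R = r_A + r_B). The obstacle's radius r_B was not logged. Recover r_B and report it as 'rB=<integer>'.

m = 14436
d = (18, -3);  v_rel = (14, -6),  |v_rel|² = 232
v_rel×d = (14)·(-3) − (-6)·(18) = 66
since m = R²·232 − 66²:  R² = (4356 + 14436) / 232 = 81
R = √81 = 9  ⇒  r_B = 9 − 7 = 2

rB=2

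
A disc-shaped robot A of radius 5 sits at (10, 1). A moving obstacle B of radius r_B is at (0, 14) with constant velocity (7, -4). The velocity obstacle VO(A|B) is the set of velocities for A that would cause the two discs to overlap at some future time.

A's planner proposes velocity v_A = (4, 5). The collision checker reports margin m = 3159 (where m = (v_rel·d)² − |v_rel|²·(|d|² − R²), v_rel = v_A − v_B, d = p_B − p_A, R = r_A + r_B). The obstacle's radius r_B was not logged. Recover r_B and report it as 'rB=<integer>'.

m = 3159
d = (-10, 13);  v_rel = (-3, 9),  |v_rel|² = 90
v_rel×d = (-3)·(13) − (9)·(-10) = 51
since m = R²·90 − 51²:  R² = (2601 + 3159) / 90 = 64
R = √64 = 8  ⇒  r_B = 8 − 5 = 3

rB=3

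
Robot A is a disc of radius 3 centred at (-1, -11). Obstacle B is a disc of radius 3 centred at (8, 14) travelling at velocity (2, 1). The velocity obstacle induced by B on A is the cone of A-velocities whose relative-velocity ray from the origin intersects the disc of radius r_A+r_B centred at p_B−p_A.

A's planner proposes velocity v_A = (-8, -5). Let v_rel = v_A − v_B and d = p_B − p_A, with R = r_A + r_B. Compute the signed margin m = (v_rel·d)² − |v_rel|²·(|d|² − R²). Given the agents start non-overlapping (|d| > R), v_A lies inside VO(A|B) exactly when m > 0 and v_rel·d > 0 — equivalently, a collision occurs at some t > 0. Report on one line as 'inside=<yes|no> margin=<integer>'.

d = (9, 25),  |d|² = 706;  R = 3+3 = 6,  c = 706−6² = 670
v_rel = (-10, -6),  |v_rel|² = 136;  v_rel·d = (-10)·(9) + (-6)·(25) = -240
136·t² + 480·t + 670 = 0  ⇒  m = (-240)² − 136·670 = -33520
m = -33520 < 0,  v_rel·d = -240 < 0  ⇒  outside

inside=no margin=-33520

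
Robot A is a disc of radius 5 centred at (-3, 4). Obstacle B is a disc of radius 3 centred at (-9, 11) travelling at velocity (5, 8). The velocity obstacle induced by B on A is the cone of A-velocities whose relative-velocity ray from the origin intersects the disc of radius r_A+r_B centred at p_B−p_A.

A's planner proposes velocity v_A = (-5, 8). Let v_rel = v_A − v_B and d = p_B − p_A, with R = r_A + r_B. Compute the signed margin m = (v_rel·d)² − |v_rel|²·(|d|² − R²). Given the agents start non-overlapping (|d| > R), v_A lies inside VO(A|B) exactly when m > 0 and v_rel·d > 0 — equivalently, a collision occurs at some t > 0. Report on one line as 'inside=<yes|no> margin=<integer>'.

d = (-6, 7),  |d|² = 85;  R = 5+3 = 8,  c = 85−8² = 21
v_rel = (-10, 0),  |v_rel|² = 100;  v_rel·d = (-10)·(-6) + (0)·(7) = 60
100·t² − 120·t + 21 = 0  ⇒  m = 60² − 100·21 = 1500
m = 1500 > 0,  v_rel·d = 60 > 0  ⇒  inside

inside=yes margin=1500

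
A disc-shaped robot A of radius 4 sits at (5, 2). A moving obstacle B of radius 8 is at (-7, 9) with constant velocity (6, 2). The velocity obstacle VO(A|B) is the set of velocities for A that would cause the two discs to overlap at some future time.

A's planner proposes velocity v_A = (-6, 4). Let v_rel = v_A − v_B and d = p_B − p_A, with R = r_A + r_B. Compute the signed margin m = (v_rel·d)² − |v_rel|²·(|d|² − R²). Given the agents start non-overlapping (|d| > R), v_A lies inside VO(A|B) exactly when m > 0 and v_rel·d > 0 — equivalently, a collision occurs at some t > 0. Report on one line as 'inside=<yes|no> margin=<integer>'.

d = (-12, 7),  |d|² = 193;  R = 4+8 = 12,  c = 193−12² = 49
v_rel = (-12, 2),  |v_rel|² = 148;  v_rel·d = (-12)·(-12) + (2)·(7) = 158
148·t² − 316·t + 49 = 0  ⇒  m = 158² − 148·49 = 17712
m = 17712 > 0,  v_rel·d = 158 > 0  ⇒  inside

inside=yes margin=17712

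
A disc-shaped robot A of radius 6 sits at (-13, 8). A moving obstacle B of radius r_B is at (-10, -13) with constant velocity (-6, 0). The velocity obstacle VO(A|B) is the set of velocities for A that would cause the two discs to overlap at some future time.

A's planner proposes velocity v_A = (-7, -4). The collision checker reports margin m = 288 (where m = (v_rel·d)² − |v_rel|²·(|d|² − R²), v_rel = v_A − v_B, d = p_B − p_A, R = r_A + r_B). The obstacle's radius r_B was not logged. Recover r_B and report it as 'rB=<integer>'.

m = 288
d = (3, -21);  v_rel = (-1, -4),  |v_rel|² = 17
v_rel×d = (-1)·(-21) − (-4)·(3) = 33
since m = R²·17 − 33²:  R² = (1089 + 288) / 17 = 81
R = √81 = 9  ⇒  r_B = 9 − 6 = 3

rB=3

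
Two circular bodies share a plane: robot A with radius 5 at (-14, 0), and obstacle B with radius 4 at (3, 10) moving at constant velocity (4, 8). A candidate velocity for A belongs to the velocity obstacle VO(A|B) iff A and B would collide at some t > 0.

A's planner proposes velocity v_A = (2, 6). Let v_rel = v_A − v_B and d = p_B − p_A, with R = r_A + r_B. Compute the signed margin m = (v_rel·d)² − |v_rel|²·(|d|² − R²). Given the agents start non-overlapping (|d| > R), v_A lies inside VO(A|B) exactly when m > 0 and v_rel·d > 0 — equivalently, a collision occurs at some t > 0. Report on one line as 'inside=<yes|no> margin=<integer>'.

d = (17, 10),  |d|² = 389;  R = 5+4 = 9,  c = 389−9² = 308
v_rel = (-2, -2),  |v_rel|² = 8;  v_rel·d = (-2)·(17) + (-2)·(10) = -54
8·t² + 108·t + 308 = 0  ⇒  m = (-54)² − 8·308 = 452
m = 452 > 0,  v_rel·d = -54 < 0  ⇒  outside

inside=no margin=452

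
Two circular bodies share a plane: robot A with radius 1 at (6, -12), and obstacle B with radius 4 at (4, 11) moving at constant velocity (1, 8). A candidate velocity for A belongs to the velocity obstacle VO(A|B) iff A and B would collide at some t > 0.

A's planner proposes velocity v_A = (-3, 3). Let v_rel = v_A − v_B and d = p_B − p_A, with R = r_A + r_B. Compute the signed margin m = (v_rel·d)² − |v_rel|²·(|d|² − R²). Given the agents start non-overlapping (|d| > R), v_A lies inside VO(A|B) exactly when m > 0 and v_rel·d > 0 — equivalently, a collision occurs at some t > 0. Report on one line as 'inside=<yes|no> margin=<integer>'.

d = (-2, 23),  |d|² = 533;  R = 1+4 = 5,  c = 533−5² = 508
v_rel = (-4, -5),  |v_rel|² = 41;  v_rel·d = (-4)·(-2) + (-5)·(23) = -107
41·t² + 214·t + 508 = 0  ⇒  m = (-107)² − 41·508 = -9379
m = -9379 < 0,  v_rel·d = -107 < 0  ⇒  outside

inside=no margin=-9379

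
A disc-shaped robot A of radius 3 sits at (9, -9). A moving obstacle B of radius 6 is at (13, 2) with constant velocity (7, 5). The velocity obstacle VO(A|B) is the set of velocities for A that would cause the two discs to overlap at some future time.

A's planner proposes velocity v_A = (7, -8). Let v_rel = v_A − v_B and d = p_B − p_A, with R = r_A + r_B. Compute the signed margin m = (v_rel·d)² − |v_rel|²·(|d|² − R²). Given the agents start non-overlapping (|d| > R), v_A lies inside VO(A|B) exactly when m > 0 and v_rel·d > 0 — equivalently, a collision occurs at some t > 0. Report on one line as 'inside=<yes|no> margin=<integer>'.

d = (4, 11),  |d|² = 137;  R = 3+6 = 9,  c = 137−9² = 56
v_rel = (0, -13),  |v_rel|² = 169;  v_rel·d = (0)·(4) + (-13)·(11) = -143
169·t² + 286·t + 56 = 0  ⇒  m = (-143)² − 169·56 = 10985
m = 10985 > 0,  v_rel·d = -143 < 0  ⇒  outside

inside=no margin=10985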